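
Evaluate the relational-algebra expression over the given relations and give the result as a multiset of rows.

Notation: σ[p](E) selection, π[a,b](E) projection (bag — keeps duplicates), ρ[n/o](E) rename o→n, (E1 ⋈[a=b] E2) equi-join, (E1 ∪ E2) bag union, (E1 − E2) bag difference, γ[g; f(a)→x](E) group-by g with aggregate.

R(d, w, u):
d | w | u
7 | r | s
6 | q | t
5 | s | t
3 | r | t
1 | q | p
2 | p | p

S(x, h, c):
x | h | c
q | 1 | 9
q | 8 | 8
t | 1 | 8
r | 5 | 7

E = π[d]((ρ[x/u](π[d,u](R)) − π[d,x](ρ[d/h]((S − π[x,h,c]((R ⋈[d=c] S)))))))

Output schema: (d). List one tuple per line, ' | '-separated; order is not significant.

Subexpression sizes:
  R → 6
  π[d,u](R) → 6
  ρ[x/u](π[d,u](R)) → 6
  S → 4
  R → 6
  S → 4
  (R ⋈[d=c] S) → 1
  π[x,h,c]((R ⋈[d=c] S)) → 1
  (S − π[x,h,c]((R ⋈[d=c] S))) → 3
  ρ[d/h]((S − π[x,h,c]((R ⋈[d=c] S)))) → 3
  π[d,x](ρ[d/h]((S − π[x,h,c]((R ⋈[d=c] S))))) → 3
  (ρ[x/u](π[d,u](R)) − π[d,x](ρ[d/h]((S − π[x,h,c]((R ⋈[d=c] S)))))) → 6
  π[d]((ρ[x/u](π[d,u](R)) − π[d,x](ρ[d/h]((S − π[x,h,c]((R ⋈[d=c] S))))))) → 6

== RESULT ==
d
1
2
3
5
6
7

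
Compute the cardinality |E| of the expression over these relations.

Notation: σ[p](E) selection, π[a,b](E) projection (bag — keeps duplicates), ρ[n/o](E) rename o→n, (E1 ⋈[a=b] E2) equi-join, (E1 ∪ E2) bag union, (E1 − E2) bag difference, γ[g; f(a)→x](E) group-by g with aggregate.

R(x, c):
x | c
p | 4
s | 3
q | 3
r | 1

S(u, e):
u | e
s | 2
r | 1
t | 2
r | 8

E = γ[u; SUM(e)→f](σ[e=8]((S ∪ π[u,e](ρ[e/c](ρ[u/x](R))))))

Subexpression sizes:
  S → 4
  R → 4
  ρ[u/x](R) → 4
  ρ[e/c](ρ[u/x](R)) → 4
  π[u,e](ρ[e/c](ρ[u/x](R))) → 4
  (S ∪ π[u,e](ρ[e/c](ρ[u/x](R)))) → 8
  σ[e=8]((S ∪ π[u,e](ρ[e/c](ρ[u/x](R))))) → 1
  γ[u; SUM(e)→f](σ[e=8]((S ∪ π[u,e](ρ[e/c](ρ[u/x](R)))))) → 1

|E| = 1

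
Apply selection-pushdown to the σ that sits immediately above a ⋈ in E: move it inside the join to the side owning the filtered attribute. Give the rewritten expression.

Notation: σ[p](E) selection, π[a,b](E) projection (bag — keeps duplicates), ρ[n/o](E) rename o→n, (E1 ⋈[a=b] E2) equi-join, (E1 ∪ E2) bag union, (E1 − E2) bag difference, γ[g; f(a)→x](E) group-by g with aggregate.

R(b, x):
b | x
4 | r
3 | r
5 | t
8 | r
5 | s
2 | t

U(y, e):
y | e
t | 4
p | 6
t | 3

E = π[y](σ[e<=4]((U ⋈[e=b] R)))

σ filters on e, owned by the left side.
E' = π[y]((σ[e<=4](U) ⋈[e=b] R))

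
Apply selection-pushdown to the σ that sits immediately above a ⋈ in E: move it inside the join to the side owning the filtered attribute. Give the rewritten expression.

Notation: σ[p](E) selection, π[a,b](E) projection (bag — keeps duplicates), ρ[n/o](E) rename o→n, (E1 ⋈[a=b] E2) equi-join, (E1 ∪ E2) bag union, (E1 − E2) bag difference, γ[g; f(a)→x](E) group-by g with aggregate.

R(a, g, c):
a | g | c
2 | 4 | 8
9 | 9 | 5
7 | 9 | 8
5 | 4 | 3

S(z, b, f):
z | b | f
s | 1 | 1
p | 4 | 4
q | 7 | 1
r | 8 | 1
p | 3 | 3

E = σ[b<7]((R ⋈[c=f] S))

σ filters on b, owned by the right side.
E' = (R ⋈[c=f] σ[b<7](S))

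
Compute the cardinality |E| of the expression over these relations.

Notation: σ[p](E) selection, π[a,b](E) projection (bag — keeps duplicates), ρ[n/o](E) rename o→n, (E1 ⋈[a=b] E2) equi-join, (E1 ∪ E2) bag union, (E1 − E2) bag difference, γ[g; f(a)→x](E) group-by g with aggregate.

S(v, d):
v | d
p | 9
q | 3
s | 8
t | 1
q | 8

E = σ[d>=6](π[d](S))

Per-node cardinality:
  S → 5
  π[d](S) → 5
  σ[d>=6](π[d](S)) → 3

|E| = 3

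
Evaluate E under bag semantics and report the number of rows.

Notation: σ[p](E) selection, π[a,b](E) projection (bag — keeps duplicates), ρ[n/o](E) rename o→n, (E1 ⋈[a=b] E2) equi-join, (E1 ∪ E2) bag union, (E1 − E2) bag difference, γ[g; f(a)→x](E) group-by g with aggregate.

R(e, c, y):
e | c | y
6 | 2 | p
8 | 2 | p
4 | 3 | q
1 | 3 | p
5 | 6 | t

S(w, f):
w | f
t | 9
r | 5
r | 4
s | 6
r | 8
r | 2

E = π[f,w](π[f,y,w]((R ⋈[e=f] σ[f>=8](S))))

Stepwise |·|:
  R → 5
  S → 6
  σ[f>=8](S) → 2
  (R ⋈[e=f] σ[f>=8](S)) → 1
  π[f,y,w]((R ⋈[e=f] σ[f>=8](S))) → 1
  π[f,w](π[f,y,w]((R ⋈[e=f] σ[f>=8](S)))) → 1

|E| = 1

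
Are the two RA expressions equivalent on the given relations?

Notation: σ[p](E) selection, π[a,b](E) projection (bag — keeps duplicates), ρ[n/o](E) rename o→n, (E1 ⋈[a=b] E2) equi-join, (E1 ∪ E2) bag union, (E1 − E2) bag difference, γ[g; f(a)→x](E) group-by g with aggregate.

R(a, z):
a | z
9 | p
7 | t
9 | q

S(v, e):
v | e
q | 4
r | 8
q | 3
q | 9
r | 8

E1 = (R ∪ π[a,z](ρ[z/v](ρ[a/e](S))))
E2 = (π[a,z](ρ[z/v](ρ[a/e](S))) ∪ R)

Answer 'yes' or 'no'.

E1 per-node cardinality:
  R → 3
  S → 5
  ρ[a/e](S) → 5
  ρ[z/v](ρ[a/e](S)) → 5
  π[a,z](ρ[z/v](ρ[a/e](S))) → 5
  (R ∪ π[a,z](ρ[z/v](ρ[a/e](S)))) → 8
E2 per-node cardinality:
  S → 5
  ρ[a/e](S) → 5
  ρ[z/v](ρ[a/e](S)) → 5
  π[a,z](ρ[z/v](ρ[a/e](S))) → 5
  R → 3
  (π[a,z](ρ[z/v](ρ[a/e](S))) ∪ R) → 8

E1 and E2 produce the same multiset:
a | z
3 | q
4 | q
7 | t
8 | r
8 | r
9 | p
9 | q
9 | q

yes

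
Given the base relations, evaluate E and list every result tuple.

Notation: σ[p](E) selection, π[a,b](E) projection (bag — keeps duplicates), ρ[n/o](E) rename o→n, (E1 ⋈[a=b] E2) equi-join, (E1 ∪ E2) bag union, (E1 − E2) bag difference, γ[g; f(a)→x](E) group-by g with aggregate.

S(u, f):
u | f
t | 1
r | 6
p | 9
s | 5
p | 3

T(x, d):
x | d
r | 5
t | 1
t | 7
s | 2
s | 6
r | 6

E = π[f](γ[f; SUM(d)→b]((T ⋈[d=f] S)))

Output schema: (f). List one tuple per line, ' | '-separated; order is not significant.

Per-node cardinality:
  T → 6
  S → 5
  (T ⋈[d=f] S) → 4
  γ[f; SUM(d)→b]((T ⋈[d=f] S)) → 3
  π[f](γ[f; SUM(d)→b]((T ⋈[d=f] S))) → 3

== RESULT ==
f
1
5
6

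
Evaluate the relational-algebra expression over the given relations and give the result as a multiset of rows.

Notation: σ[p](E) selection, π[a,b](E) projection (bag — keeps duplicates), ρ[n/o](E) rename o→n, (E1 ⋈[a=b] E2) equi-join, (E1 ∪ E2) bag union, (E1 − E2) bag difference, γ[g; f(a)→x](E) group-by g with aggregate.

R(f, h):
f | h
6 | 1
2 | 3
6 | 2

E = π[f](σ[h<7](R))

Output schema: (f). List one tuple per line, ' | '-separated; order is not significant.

Subexpression sizes:
  R → 3
  σ[h<7](R) → 3
  π[f](σ[h<7](R)) → 3

== RESULT ==
f
2
6
6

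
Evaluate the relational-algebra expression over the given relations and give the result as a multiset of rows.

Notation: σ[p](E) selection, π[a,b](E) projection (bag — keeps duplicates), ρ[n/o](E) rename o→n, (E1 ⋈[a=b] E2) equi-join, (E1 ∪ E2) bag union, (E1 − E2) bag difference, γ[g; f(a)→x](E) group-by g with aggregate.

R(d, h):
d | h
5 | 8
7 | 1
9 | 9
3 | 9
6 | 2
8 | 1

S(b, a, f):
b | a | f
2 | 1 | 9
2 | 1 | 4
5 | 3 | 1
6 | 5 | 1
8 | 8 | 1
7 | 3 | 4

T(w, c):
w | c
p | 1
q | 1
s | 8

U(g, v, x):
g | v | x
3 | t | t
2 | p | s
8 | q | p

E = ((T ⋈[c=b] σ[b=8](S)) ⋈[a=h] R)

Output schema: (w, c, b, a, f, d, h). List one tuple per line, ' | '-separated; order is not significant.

Row counts bottom-up:
  T → 3
  S → 6
  σ[b=8](S) → 1
  (T ⋈[c=b] σ[b=8](S)) → 1
  R → 6
  ((T ⋈[c=b] σ[b=8](S)) ⋈[a=h] R) → 1

== RESULT ==
w | c | b | a | f | d | h
s | 8 | 8 | 8 | 1 | 5 | 8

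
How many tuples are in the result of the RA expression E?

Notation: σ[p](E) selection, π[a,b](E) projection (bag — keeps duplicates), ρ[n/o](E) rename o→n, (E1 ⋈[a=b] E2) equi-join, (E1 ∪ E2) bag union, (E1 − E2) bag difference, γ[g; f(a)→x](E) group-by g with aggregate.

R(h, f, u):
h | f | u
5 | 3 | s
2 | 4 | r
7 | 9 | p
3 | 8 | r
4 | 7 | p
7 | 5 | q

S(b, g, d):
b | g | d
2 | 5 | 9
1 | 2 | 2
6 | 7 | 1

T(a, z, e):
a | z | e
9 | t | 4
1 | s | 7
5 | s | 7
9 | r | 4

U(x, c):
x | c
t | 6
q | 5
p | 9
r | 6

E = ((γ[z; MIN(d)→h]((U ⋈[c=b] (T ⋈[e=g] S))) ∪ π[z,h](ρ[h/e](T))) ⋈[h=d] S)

Subexpression sizes:
  U → 4
  T → 4
  S → 3
  (T ⋈[e=g] S) → 2
  (U ⋈[c=b] (T ⋈[e=g] S)) → 4
  γ[z; MIN(d)→h]((U ⋈[c=b] (T ⋈[e=g] S))) → 1
  T → 4
  ρ[h/e](T) → 4
  π[z,h](ρ[h/e](T)) → 4
  (γ[z; MIN(d)→h]((U ⋈[c=b] (T ⋈[e=g] S))) ∪ π[z,h](ρ[h/e](T))) → 5
  S → 3
  ((γ[z; MIN(d)→h]((U ⋈[c=b] (T ⋈[e=g] S))) ∪ π[z,h](ρ[h/e](T))) ⋈[h=d] S) → 1

|E| = 1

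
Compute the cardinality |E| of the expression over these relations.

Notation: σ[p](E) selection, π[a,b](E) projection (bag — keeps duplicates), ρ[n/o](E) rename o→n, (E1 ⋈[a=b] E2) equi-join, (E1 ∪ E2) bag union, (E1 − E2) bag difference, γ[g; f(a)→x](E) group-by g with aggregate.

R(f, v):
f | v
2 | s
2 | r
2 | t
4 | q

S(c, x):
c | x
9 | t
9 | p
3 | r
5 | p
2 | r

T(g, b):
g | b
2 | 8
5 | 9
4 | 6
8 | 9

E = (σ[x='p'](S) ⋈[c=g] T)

Stepwise |·|:
  S → 5
  σ[x='p'](S) → 2
  T → 4
  (σ[x='p'](S) ⋈[c=g] T) → 1

|E| = 1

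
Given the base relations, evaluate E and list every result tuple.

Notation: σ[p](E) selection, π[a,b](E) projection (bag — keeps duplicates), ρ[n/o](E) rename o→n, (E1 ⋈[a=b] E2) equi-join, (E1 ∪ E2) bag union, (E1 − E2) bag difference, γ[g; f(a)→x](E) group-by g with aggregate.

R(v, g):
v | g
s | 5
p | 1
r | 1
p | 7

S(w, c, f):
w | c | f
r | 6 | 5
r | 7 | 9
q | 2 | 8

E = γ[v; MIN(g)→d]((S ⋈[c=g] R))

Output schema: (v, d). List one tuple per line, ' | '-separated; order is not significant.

Row counts bottom-up:
  S → 3
  R → 4
  (S ⋈[c=g] R) → 1
  γ[v; MIN(g)→d]((S ⋈[c=g] R)) → 1

== RESULT ==
v | d
p | 7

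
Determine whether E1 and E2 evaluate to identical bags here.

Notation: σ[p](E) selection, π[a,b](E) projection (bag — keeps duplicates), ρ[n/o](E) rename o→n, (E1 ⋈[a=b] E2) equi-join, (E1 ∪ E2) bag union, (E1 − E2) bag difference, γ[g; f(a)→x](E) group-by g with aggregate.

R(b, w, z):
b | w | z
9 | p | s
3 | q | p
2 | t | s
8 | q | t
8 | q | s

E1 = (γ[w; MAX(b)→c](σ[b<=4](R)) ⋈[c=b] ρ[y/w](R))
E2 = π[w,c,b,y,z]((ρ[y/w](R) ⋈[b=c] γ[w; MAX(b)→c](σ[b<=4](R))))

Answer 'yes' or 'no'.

E1 stepwise |·|:
  R → 5
  σ[b<=4](R) → 2
  γ[w; MAX(b)→c](σ[b<=4](R)) → 2
  R → 5
  ρ[y/w](R) → 5
  (γ[w; MAX(b)→c](σ[b<=4](R)) ⋈[c=b] ρ[y/w](R)) → 2
E2 stepwise |·|:
  R → 5
  ρ[y/w](R) → 5
  R → 5
  σ[b<=4](R) → 2
  γ[w; MAX(b)→c](σ[b<=4](R)) → 2
  (ρ[y/w](R) ⋈[b=c] γ[w; MAX(b)→c](σ[b<=4](R))) → 2
  π[w,c,b,y,z]((ρ[y/w](R) ⋈[b=c] γ[w; MAX(b)→c](σ[b<=4](R)))) → 2

E1 and E2 produce the same multiset:
w | c | b | y | z
q | 3 | 3 | q | p
t | 2 | 2 | t | s

yes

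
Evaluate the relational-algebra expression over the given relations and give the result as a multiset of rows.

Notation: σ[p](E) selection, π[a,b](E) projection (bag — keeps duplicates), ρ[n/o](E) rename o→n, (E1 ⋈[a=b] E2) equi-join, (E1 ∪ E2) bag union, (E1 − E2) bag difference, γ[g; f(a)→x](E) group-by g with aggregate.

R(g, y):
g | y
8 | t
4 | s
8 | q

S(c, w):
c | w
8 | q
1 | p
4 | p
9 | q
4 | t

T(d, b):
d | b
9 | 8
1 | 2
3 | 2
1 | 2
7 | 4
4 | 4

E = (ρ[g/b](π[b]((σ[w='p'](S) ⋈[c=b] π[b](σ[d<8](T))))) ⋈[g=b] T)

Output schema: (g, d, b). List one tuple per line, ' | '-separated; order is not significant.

Stepwise |·|:
  S → 5
  σ[w='p'](S) → 2
  T → 6
  σ[d<8](T) → 5
  π[b](σ[d<8](T)) → 5
  (σ[w='p'](S) ⋈[c=b] π[b](σ[d<8](T))) → 2
  π[b]((σ[w='p'](S) ⋈[c=b] π[b](σ[d<8](T)))) → 2
  ρ[g/b](π[b]((σ[w='p'](S) ⋈[c=b] π[b](σ[d<8](T))))) → 2
  T → 6
  (ρ[g/b](π[b]((σ[w='p'](S) ⋈[c=b] π[b](σ[d<8](T))))) ⋈[g=b] T) → 4

== RESULT ==
g | d | b
4 | 4 | 4
4 | 4 | 4
4 | 7 | 4
4 | 7 | 4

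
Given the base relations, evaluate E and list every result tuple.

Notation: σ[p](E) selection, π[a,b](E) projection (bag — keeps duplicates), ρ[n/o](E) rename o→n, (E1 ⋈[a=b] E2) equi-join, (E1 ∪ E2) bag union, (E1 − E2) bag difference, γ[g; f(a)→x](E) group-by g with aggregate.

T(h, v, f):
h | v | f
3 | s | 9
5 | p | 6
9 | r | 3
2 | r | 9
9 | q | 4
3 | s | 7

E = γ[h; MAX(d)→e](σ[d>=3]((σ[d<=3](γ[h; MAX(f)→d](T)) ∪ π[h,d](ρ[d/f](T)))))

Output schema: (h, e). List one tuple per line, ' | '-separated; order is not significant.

Subexpression sizes:
  T → 6
  γ[h; MAX(f)→d](T) → 4
  σ[d<=3](γ[h; MAX(f)→d](T)) → 0
  T → 6
  ρ[d/f](T) → 6
  π[h,d](ρ[d/f](T)) → 6
  (σ[d<=3](γ[h; MAX(f)→d](T)) ∪ π[h,d](ρ[d/f](T))) → 6
  σ[d>=3]((σ[d<=3](γ[h; MAX(f)→d](T)) ∪ π[h,d](ρ[d/f](T)))) → 6
  γ[h; MAX(d)→e](σ[d>=3]((σ[d<=3](γ[h; MAX(f)→d](T)) ∪ π[h,d](ρ[d/f](T))))) → 4

== RESULT ==
h | e
2 | 9
3 | 9
5 | 6
9 | 4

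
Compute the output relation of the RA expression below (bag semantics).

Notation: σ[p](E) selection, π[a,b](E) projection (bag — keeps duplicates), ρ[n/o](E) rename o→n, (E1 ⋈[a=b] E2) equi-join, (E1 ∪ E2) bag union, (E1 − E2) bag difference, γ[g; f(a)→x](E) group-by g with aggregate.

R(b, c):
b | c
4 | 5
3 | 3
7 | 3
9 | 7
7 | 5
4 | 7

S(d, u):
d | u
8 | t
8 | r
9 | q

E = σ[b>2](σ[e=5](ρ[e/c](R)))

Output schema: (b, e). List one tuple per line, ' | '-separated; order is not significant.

Row counts bottom-up:
  R → 6
  ρ[e/c](R) → 6
  σ[e=5](ρ[e/c](R)) → 2
  σ[b>2](σ[e=5](ρ[e/c](R))) → 2

== RESULT ==
b | e
4 | 5
7 | 5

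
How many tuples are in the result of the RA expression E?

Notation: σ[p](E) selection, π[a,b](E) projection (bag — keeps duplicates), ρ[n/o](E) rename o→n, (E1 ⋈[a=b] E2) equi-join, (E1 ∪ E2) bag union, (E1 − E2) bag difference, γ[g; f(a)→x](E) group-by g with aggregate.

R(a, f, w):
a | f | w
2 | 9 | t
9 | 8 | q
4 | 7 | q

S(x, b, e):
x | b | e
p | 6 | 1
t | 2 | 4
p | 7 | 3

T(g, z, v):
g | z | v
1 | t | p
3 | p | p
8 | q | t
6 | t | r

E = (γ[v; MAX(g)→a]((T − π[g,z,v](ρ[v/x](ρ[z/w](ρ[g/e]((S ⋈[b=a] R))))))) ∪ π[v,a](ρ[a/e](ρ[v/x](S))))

Per-node cardinality:
  T → 4
  S → 3
  R → 3
  (S ⋈[b=a] R) → 1
  ρ[g/e]((S ⋈[b=a] R)) → 1
  ρ[z/w](ρ[g/e]((S ⋈[b=a] R))) → 1
  ρ[v/x](ρ[z/w](ρ[g/e]((S ⋈[b=a] R)))) → 1
  π[g,z,v](ρ[v/x](ρ[z/w](ρ[g/e]((S ⋈[b=a] R))))) → 1
  (T − π[g,z,v](ρ[v/x](ρ[z/w](ρ[g/e]((S ⋈[b=a] R)))))) → 4
  γ[v; MAX(g)→a]((T − π[g,z,v](ρ[v/x](ρ[z/w](ρ[g/e]((S ⋈[b=a] R))))))) → 3
  S → 3
  ρ[v/x](S) → 3
  ρ[a/e](ρ[v/x](S)) → 3
  π[v,a](ρ[a/e](ρ[v/x](S))) → 3
  (γ[v; MAX(g)→a]((T − π[g,z,v](ρ[v/x](ρ[z/w](ρ[g/e]((S ⋈[b=a] R))))))) ∪ π[v,a](ρ[a/e](ρ[v/x](S)))) → 6

|E| = 6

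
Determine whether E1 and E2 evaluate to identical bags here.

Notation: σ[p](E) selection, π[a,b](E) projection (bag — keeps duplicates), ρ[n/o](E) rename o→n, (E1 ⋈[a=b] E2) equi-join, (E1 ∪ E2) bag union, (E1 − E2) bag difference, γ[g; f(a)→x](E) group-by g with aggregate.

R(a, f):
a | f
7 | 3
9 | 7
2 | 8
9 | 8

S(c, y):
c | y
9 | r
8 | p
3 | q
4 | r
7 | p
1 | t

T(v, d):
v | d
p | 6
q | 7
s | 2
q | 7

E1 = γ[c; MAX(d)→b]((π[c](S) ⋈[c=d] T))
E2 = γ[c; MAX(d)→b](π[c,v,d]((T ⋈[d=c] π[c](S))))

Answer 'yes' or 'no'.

E1 subexpression sizes:
  S → 6
  π[c](S) → 6
  T → 4
  (π[c](S) ⋈[c=d] T) → 2
  γ[c; MAX(d)→b]((π[c](S) ⋈[c=d] T)) → 1
E2 subexpression sizes:
  T → 4
  S → 6
  π[c](S) → 6
  (T ⋈[d=c] π[c](S)) → 2
  π[c,v,d]((T ⋈[d=c] π[c](S))) → 2
  γ[c; MAX(d)→b](π[c,v,d]((T ⋈[d=c] π[c](S)))) → 1

E1 and E2 produce the same multiset:
c | b
7 | 7

yes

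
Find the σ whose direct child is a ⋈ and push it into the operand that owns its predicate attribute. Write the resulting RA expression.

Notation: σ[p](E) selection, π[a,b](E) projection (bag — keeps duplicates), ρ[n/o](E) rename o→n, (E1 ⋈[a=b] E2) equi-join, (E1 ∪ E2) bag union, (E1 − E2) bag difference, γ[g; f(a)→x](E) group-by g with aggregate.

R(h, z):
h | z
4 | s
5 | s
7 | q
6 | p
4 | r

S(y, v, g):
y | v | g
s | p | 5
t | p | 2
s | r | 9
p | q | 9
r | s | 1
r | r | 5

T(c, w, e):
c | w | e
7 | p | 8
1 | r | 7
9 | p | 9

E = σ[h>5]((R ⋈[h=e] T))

σ filters on h, owned by the left side.
E' = (σ[h>5](R) ⋈[h=e] T)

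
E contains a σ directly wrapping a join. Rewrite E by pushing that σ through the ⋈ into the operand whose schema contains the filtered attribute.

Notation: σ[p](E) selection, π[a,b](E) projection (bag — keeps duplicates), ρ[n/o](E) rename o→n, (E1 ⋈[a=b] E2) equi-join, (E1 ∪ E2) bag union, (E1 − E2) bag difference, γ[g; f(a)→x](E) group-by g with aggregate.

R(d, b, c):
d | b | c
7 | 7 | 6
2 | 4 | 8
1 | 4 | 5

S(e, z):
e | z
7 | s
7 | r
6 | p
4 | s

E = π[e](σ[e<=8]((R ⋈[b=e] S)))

σ filters on e, owned by the right side.
E' = π[e]((R ⋈[b=e] σ[e<=8](S)))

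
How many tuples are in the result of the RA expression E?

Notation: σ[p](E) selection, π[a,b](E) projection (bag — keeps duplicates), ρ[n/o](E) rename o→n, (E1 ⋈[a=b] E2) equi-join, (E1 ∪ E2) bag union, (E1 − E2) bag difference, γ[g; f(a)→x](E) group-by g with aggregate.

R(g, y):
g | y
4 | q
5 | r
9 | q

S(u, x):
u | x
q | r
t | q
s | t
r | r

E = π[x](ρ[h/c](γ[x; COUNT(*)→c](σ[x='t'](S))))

Per-node cardinality:
  S → 4
  σ[x='t'](S) → 1
  γ[x; COUNT(*)→c](σ[x='t'](S)) → 1
  ρ[h/c](γ[x; COUNT(*)→c](σ[x='t'](S))) → 1
  π[x](ρ[h/c](γ[x; COUNT(*)→c](σ[x='t'](S)))) → 1

|E| = 1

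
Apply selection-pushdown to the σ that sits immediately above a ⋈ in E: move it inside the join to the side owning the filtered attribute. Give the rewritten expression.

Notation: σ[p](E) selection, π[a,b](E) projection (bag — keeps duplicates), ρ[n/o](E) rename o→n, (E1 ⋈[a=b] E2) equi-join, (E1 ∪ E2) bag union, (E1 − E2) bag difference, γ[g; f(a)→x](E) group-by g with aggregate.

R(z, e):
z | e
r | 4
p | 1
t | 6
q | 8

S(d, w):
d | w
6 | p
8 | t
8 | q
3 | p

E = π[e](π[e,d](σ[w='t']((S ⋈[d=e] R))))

σ filters on w, owned by the left side.
E' = π[e](π[e,d]((σ[w='t'](S) ⋈[d=e] R)))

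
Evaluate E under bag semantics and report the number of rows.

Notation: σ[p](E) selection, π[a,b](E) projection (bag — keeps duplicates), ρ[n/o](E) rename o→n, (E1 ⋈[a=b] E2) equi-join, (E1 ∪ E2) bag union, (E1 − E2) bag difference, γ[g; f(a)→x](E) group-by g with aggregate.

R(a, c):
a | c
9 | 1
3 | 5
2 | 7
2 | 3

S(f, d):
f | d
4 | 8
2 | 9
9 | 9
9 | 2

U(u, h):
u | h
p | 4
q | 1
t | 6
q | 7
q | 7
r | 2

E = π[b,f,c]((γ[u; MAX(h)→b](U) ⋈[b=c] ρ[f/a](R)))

Row counts bottom-up:
  U → 6
  γ[u; MAX(h)→b](U) → 4
  R → 4
  ρ[f/a](R) → 4
  (γ[u; MAX(h)→b](U) ⋈[b=c] ρ[f/a](R)) → 1
  π[b,f,c]((γ[u; MAX(h)→b](U) ⋈[b=c] ρ[f/a](R))) → 1

|E| = 1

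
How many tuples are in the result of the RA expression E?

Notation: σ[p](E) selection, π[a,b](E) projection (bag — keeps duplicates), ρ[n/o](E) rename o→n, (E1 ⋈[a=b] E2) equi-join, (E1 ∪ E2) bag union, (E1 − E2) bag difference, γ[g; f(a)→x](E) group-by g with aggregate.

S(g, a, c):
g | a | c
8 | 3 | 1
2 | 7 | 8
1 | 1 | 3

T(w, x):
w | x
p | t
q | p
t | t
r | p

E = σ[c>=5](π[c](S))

Subexpression sizes:
  S → 3
  π[c](S) → 3
  σ[c>=5](π[c](S)) → 1

|E| = 1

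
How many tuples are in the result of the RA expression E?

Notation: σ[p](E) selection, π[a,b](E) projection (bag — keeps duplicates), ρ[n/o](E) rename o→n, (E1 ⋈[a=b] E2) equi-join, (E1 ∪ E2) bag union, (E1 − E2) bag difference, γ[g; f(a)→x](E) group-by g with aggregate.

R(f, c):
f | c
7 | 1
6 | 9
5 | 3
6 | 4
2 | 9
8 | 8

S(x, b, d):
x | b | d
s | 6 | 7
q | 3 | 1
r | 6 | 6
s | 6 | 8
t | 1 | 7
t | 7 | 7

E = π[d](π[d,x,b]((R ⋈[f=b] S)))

Per-node cardinality:
  R → 6
  S → 6
  (R ⋈[f=b] S) → 7
  π[d,x,b]((R ⋈[f=b] S)) → 7
  π[d](π[d,x,b]((R ⋈[f=b] S))) → 7

|E| = 7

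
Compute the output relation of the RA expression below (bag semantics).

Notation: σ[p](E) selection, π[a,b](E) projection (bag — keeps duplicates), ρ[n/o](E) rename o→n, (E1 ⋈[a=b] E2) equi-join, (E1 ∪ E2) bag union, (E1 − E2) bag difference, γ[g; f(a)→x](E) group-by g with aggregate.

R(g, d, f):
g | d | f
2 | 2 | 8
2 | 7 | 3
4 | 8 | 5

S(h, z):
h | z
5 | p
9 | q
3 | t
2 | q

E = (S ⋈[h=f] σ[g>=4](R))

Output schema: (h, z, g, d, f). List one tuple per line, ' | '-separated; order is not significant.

Per-node cardinality:
  S → 4
  R → 3
  σ[g>=4](R) → 1
  (S ⋈[h=f] σ[g>=4](R)) → 1

== RESULT ==
h | z | g | d | f
5 | p | 4 | 8 | 5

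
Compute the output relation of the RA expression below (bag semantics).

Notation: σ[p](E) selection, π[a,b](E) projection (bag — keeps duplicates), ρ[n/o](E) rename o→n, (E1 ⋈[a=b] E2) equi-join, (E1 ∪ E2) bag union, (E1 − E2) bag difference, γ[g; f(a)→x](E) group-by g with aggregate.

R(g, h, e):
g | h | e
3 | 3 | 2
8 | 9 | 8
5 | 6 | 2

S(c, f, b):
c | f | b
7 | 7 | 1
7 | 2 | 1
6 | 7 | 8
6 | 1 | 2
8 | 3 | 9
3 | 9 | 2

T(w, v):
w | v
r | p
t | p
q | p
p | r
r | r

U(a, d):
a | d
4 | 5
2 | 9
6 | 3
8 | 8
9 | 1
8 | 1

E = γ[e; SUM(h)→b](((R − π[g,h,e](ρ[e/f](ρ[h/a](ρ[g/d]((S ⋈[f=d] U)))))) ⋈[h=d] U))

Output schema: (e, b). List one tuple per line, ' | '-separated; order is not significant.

Subexpression sizes:
  R → 3
  S → 6
  U → 6
  (S ⋈[f=d] U) → 4
  ρ[g/d]((S ⋈[f=d] U)) → 4
  ρ[h/a](ρ[g/d]((S ⋈[f=d] U))) → 4
  ρ[e/f](ρ[h/a](ρ[g/d]((S ⋈[f=d] U)))) → 4
  π[g,h,e](ρ[e/f](ρ[h/a](ρ[g/d]((S ⋈[f=d] U))))) → 4
  (R − π[g,h,e](ρ[e/f](ρ[h/a](ρ[g/d]((S ⋈[f=d] U)))))) → 3
  U → 6
  ((R − π[g,h,e](ρ[e/f](ρ[h/a](ρ[g/d]((S ⋈[f=d] U)))))) ⋈[h=d] U) → 2
  γ[e; SUM(h)→b](((R − π[g,h,e](ρ[e/f](ρ[h/a](ρ[g/d]((S ⋈[f=d] U)))))) ⋈[h=d] U)) → 2

== RESULT ==
e | b
2 | 3
8 | 9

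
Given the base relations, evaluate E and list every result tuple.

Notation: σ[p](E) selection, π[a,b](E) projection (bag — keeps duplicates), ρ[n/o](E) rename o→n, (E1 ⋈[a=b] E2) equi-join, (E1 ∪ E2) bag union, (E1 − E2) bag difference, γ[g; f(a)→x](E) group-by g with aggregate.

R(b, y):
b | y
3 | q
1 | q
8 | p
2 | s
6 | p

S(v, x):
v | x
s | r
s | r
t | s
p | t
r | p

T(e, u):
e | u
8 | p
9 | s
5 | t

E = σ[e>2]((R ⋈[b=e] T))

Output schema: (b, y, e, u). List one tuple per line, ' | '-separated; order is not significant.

Per-node cardinality:
  R → 5
  T → 3
  (R ⋈[b=e] T) → 1
  σ[e>2]((R ⋈[b=e] T)) → 1

== RESULT ==
b | y | e | u
8 | p | 8 | p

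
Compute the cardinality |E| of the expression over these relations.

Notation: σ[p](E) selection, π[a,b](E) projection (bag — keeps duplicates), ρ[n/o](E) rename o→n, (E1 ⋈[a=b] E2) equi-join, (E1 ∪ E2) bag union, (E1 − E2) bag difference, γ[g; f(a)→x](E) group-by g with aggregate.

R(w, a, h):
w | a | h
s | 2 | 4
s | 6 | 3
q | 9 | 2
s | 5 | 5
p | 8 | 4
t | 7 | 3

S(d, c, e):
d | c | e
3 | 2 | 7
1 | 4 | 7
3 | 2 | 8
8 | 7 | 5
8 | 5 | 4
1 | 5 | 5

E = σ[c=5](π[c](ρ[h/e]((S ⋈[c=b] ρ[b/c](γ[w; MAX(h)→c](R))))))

Subexpression sizes:
  S → 6
  R → 6
  γ[w; MAX(h)→c](R) → 4
  ρ[b/c](γ[w; MAX(h)→c](R)) → 4
  (S ⋈[c=b] ρ[b/c](γ[w; MAX(h)→c](R))) → 5
  ρ[h/e]((S ⋈[c=b] ρ[b/c](γ[w; MAX(h)→c](R)))) → 5
  π[c](ρ[h/e]((S ⋈[c=b] ρ[b/c](γ[w; MAX(h)→c](R))))) → 5
  σ[c=5](π[c](ρ[h/e]((S ⋈[c=b] ρ[b/c](γ[w; MAX(h)→c](R)))))) → 2

|E| = 2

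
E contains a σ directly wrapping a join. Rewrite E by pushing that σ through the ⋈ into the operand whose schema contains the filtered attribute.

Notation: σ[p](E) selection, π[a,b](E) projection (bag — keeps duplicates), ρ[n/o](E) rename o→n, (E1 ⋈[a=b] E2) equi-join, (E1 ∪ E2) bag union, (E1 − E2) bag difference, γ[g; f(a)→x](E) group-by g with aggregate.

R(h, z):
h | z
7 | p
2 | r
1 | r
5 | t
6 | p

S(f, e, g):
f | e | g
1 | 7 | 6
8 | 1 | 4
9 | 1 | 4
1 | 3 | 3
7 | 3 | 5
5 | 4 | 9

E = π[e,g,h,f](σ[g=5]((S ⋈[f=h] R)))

σ filters on g, owned by the left side.
E' = π[e,g,h,f]((σ[g=5](S) ⋈[f=h] R))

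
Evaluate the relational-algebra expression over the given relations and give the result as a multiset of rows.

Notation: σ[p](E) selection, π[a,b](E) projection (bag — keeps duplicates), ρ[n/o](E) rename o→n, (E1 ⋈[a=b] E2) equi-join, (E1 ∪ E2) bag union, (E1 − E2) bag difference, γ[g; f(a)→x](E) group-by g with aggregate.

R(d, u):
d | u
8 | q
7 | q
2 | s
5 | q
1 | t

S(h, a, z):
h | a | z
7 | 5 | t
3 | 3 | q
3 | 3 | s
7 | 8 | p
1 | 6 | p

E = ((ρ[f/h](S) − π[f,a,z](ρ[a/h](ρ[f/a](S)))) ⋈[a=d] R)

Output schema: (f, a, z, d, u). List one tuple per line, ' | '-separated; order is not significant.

Subexpression sizes:
  S → 5
  ρ[f/h](S) → 5
  S → 5
  ρ[f/a](S) → 5
  ρ[a/h](ρ[f/a](S)) → 5
  π[f,a,z](ρ[a/h](ρ[f/a](S))) → 5
  (ρ[f/h](S) − π[f,a,z](ρ[a/h](ρ[f/a](S)))) → 3
  R → 5
  ((ρ[f/h](S) − π[f,a,z](ρ[a/h](ρ[f/a](S)))) ⋈[a=d] R) → 2

== RESULT ==
f | a | z | d | u
7 | 5 | t | 5 | q
7 | 8 | p | 8 | q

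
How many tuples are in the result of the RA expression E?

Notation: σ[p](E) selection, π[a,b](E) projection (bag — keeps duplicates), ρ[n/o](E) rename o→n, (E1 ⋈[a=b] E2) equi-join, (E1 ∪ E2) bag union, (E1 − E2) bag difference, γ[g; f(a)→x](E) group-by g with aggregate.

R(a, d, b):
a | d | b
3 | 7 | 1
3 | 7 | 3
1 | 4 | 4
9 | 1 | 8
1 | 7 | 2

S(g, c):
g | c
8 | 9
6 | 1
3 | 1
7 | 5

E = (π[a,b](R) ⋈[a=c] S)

Subexpression sizes:
  R → 5
  π[a,b](R) → 5
  S → 4
  (π[a,b](R) ⋈[a=c] S) → 5

|E| = 5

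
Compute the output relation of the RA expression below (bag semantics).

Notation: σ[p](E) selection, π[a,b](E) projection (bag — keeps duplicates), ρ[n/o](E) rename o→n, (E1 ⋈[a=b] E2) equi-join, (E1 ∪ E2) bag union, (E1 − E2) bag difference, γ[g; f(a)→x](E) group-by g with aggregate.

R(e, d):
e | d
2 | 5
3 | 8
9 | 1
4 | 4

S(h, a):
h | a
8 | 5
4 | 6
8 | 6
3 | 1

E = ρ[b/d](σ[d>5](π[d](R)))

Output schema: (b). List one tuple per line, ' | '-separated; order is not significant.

Stepwise |·|:
  R → 4
  π[d](R) → 4
  σ[d>5](π[d](R)) → 1
  ρ[b/d](σ[d>5](π[d](R))) → 1

== RESULT ==
b
8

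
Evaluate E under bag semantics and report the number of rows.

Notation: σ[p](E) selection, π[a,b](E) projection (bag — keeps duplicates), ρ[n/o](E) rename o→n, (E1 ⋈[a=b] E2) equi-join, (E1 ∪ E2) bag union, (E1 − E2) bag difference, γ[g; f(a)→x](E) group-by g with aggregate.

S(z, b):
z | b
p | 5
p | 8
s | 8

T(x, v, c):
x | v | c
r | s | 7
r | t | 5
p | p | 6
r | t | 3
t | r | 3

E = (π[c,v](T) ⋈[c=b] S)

Per-node cardinality:
  T → 5
  π[c,v](T) → 5
  S → 3
  (π[c,v](T) ⋈[c=b] S) → 1

|E| = 1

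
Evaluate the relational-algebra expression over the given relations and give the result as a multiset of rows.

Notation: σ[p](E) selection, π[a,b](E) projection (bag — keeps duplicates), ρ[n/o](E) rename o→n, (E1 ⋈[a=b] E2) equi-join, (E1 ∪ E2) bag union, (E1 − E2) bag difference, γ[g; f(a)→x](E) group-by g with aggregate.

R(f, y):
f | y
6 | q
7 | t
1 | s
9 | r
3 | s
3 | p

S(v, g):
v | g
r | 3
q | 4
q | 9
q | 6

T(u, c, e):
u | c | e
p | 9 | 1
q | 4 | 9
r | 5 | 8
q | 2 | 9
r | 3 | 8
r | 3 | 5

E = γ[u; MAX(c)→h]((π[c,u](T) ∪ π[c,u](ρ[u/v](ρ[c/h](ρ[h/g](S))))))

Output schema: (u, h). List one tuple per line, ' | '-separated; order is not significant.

Per-node cardinality:
  T → 6
  π[c,u](T) → 6
  S → 4
  ρ[h/g](S) → 4
  ρ[c/h](ρ[h/g](S)) → 4
  ρ[u/v](ρ[c/h](ρ[h/g](S))) → 4
  π[c,u](ρ[u/v](ρ[c/h](ρ[h/g](S)))) → 4
  (π[c,u](T) ∪ π[c,u](ρ[u/v](ρ[c/h](ρ[h/g](S))))) → 10
  γ[u; MAX(c)→h]((π[c,u](T) ∪ π[c,u](ρ[u/v](ρ[c/h](ρ[h/g](S)))))) → 3

== RESULT ==
u | h
p | 9
q | 9
r | 5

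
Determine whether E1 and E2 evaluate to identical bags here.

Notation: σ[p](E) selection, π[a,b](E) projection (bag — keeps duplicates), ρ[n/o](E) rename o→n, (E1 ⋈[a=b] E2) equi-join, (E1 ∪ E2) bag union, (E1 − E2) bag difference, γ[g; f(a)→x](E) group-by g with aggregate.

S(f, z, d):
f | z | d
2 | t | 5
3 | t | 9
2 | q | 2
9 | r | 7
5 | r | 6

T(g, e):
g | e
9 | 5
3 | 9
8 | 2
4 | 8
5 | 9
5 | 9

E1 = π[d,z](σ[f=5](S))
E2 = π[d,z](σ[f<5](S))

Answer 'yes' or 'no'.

E1 row counts bottom-up:
  S → 5
  σ[f=5](S) → 1
  π[d,z](σ[f=5](S)) → 1
E2 row counts bottom-up:
  S → 5
  σ[f<5](S) → 3
  π[d,z](σ[f<5](S)) → 3

E1 result:
d | z
6 | r
E2 result:
d | z
2 | q
5 | t
9 | t
Witness: (5, 't') appears 0× in E1 but 1× in E2.

no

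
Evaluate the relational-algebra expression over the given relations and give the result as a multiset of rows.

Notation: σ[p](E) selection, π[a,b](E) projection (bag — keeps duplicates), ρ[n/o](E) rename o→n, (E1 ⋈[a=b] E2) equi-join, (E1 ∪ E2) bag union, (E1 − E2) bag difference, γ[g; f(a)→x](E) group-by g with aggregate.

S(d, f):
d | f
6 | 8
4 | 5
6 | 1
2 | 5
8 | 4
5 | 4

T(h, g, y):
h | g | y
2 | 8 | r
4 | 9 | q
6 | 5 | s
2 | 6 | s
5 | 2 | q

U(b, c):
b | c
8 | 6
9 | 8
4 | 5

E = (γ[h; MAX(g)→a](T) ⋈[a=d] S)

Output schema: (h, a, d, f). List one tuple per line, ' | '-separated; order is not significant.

Per-node cardinality:
  T → 5
  γ[h; MAX(g)→a](T) → 4
  S → 6
  (γ[h; MAX(g)→a](T) ⋈[a=d] S) → 3

== RESULT ==
h | a | d | f
2 | 8 | 8 | 4
5 | 2 | 2 | 5
6 | 5 | 5 | 4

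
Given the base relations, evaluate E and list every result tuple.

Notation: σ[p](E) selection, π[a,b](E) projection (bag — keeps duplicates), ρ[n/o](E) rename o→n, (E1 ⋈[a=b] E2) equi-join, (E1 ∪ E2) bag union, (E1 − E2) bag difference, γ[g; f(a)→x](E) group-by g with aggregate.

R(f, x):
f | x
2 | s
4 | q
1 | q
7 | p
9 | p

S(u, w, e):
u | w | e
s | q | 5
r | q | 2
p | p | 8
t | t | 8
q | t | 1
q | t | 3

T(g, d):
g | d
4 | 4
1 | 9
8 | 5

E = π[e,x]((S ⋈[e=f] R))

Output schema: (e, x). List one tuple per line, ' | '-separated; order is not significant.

Per-node cardinality:
  S → 6
  R → 5
  (S ⋈[e=f] R) → 2
  π[e,x]((S ⋈[e=f] R)) → 2

== RESULT ==
e | x
1 | q
2 | s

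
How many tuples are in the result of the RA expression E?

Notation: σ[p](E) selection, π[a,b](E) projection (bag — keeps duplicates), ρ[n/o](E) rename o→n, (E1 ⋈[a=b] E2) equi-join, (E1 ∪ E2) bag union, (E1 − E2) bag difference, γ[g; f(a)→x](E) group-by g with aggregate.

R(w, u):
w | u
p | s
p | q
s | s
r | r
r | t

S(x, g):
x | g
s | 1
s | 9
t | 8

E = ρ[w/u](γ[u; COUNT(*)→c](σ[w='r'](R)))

Stepwise |·|:
  R → 5
  σ[w='r'](R) → 2
  γ[u; COUNT(*)→c](σ[w='r'](R)) → 2
  ρ[w/u](γ[u; COUNT(*)→c](σ[w='r'](R))) → 2

|E| = 2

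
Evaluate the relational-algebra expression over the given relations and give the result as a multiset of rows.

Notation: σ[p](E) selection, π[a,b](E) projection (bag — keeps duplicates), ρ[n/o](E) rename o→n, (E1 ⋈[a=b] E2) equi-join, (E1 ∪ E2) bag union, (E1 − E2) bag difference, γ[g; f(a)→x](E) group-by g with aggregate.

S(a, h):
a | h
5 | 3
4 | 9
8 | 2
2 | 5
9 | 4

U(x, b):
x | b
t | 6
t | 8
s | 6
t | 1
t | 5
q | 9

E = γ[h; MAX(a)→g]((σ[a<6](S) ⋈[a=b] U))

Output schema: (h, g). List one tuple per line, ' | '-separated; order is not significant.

Row counts bottom-up:
  S → 5
  σ[a<6](S) → 3
  U → 6
  (σ[a<6](S) ⋈[a=b] U) → 1
  γ[h; MAX(a)→g]((σ[a<6](S) ⋈[a=b] U)) → 1

== RESULT ==
h | g
3 | 5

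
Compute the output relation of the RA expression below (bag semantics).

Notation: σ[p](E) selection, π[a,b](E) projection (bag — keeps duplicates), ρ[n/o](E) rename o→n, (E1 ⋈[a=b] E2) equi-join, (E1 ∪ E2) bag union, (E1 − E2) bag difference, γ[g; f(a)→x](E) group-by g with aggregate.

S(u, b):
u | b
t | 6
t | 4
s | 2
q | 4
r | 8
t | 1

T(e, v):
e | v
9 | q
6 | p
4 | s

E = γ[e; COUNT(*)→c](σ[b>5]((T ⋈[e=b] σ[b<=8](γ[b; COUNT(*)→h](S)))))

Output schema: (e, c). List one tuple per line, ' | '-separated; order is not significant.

Row counts bottom-up:
  T → 3
  S → 6
  γ[b; COUNT(*)→h](S) → 5
  σ[b<=8](γ[b; COUNT(*)→h](S)) → 5
  (T ⋈[e=b] σ[b<=8](γ[b; COUNT(*)→h](S))) → 2
  σ[b>5]((T ⋈[e=b] σ[b<=8](γ[b; COUNT(*)→h](S)))) → 1
  γ[e; COUNT(*)→c](σ[b>5]((T ⋈[e=b] σ[b<=8](γ[b; COUNT(*)→h](S))))) → 1

== RESULT ==
e | c
6 | 1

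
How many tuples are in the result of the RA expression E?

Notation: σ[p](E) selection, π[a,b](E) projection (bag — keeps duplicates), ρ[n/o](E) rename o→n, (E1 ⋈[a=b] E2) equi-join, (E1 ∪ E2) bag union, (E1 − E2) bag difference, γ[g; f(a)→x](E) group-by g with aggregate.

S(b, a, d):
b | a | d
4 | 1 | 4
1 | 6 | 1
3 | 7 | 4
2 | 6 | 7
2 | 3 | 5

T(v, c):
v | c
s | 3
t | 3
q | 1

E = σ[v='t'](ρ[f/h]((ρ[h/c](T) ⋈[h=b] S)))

Stepwise |·|:
  T → 3
  ρ[h/c](T) → 3
  S → 5
  (ρ[h/c](T) ⋈[h=b] S) → 3
  ρ[f/h]((ρ[h/c](T) ⋈[h=b] S)) → 3
  σ[v='t'](ρ[f/h]((ρ[h/c](T) ⋈[h=b] S))) → 1

|E| = 1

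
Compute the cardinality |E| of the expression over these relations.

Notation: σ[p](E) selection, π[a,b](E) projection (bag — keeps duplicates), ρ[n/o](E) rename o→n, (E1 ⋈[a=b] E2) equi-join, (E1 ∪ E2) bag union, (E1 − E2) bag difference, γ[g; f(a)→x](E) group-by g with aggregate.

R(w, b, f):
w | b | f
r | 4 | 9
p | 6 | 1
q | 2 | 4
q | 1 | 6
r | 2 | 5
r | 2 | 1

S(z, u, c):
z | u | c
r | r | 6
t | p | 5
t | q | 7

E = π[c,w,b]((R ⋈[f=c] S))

Subexpression sizes:
  R → 6
  S → 3
  (R ⋈[f=c] S) → 2
  π[c,w,b]((R ⋈[f=c] S)) → 2

|E| = 2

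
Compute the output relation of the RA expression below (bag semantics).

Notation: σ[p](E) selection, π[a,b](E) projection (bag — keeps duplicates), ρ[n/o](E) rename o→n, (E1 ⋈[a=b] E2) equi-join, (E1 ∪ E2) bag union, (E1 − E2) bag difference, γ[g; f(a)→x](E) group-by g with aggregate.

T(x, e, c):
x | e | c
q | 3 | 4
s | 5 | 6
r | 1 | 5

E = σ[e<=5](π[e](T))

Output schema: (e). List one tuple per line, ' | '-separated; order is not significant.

Stepwise |·|:
  T → 3
  π[e](T) → 3
  σ[e<=5](π[e](T)) → 3

== RESULT ==
e
1
3
5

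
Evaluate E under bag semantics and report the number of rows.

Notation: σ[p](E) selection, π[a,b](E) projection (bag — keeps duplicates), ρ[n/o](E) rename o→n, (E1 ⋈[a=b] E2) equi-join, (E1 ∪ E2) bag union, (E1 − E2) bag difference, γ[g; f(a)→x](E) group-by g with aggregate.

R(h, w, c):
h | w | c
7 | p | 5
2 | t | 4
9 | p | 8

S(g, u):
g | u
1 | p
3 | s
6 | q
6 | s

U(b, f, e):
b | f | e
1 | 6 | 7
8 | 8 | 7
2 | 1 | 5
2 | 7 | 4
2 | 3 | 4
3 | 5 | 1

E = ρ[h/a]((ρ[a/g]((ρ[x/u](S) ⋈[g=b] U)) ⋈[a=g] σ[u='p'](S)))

Row counts bottom-up:
  S → 4
  ρ[x/u](S) → 4
  U → 6
  (ρ[x/u](S) ⋈[g=b] U) → 2
  ρ[a/g]((ρ[x/u](S) ⋈[g=b] U)) → 2
  S → 4
  σ[u='p'](S) → 1
  (ρ[a/g]((ρ[x/u](S) ⋈[g=b] U)) ⋈[a=g] σ[u='p'](S)) → 1
  ρ[h/a]((ρ[a/g]((ρ[x/u](S) ⋈[g=b] U)) ⋈[a=g] σ[u='p'](S))) → 1

|E| = 1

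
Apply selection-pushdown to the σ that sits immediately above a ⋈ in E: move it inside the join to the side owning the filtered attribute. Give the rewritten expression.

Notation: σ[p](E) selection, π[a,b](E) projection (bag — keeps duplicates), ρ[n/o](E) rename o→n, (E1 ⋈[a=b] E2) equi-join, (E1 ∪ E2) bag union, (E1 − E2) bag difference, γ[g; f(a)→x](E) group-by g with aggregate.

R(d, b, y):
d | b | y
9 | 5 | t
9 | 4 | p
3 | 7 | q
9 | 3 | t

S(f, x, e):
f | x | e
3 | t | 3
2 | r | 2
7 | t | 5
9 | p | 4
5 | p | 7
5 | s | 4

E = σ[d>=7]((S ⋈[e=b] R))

σ filters on d, owned by the right side.
E' = (S ⋈[e=b] σ[d>=7](R))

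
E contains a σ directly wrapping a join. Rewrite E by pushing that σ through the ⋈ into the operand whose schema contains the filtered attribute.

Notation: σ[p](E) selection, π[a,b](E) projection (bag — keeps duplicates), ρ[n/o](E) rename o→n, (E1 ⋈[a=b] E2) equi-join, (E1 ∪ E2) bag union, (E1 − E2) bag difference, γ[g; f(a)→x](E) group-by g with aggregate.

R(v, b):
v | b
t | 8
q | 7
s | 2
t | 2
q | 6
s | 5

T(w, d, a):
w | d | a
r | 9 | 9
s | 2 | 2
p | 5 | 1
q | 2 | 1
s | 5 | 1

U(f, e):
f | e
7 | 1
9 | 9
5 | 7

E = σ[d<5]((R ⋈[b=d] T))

σ filters on d, owned by the right side.
E' = (R ⋈[b=d] σ[d<5](T))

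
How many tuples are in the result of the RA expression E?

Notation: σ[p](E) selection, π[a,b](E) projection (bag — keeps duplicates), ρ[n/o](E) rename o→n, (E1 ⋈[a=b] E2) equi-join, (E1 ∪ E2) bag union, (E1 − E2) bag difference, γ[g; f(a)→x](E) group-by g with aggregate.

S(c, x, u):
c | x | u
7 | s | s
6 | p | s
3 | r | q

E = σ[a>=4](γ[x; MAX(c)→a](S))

Stepwise |·|:
  S → 3
  γ[x; MAX(c)→a](S) → 3
  σ[a>=4](γ[x; MAX(c)→a](S)) → 2

|E| = 2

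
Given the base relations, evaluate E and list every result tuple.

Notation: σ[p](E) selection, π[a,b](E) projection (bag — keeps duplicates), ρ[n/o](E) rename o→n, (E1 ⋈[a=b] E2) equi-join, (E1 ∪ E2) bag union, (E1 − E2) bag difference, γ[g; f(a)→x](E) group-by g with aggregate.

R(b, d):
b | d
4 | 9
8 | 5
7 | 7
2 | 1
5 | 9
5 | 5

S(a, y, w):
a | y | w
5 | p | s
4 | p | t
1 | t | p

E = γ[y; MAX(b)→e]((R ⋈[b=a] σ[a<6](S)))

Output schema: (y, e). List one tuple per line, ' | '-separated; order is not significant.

Per-node cardinality:
  R → 6
  S → 3
  σ[a<6](S) → 3
  (R ⋈[b=a] σ[a<6](S)) → 3
  γ[y; MAX(b)→e]((R ⋈[b=a] σ[a<6](S))) → 1

== RESULT ==
y | e
p | 5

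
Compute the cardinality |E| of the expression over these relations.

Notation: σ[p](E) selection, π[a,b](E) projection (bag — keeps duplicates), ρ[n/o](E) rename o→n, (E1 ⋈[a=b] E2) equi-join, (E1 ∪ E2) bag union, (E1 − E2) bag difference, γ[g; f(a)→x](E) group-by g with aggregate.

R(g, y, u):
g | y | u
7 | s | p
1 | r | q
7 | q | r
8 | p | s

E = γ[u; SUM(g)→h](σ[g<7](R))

Row counts bottom-up:
  R → 4
  σ[g<7](R) → 1
  γ[u; SUM(g)→h](σ[g<7](R)) → 1

|E| = 1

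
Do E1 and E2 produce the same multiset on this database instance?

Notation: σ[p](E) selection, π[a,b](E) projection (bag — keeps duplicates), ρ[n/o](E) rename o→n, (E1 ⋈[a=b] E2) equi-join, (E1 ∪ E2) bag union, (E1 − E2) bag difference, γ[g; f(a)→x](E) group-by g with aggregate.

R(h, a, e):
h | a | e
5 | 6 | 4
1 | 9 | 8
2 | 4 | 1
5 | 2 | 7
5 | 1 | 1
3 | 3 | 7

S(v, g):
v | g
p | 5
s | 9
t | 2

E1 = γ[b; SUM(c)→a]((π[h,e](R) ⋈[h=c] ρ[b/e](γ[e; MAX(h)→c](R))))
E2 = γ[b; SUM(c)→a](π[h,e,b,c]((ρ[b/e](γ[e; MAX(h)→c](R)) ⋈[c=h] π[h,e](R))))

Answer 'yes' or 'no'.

E1 per-node cardinality:
  R → 6
  π[h,e](R) → 6
  R → 6
  γ[e; MAX(h)→c](R) → 4
  ρ[b/e](γ[e; MAX(h)→c](R)) → 4
  (π[h,e](R) ⋈[h=c] ρ[b/e](γ[e; MAX(h)→c](R))) → 10
  γ[b; SUM(c)→a]((π[h,e](R) ⋈[h=c] ρ[b/e](γ[e; MAX(h)→c](R)))) → 4
E2 per-node cardinality:
  R → 6
  γ[e; MAX(h)→c](R) → 4
  ρ[b/e](γ[e; MAX(h)→c](R)) → 4
  R → 6
  π[h,e](R) → 6
  (ρ[b/e](γ[e; MAX(h)→c](R)) ⋈[c=h] π[h,e](R)) → 10
  π[h,e,b,c]((ρ[b/e](γ[e; MAX(h)→c](R)) ⋈[c=h] π[h,e](R))) → 10
  γ[b; SUM(c)→a](π[h,e,b,c]((ρ[b/e](γ[e; MAX(h)→c](R)) ⋈[c=h] π[h,e](R)))) → 4

E1 and E2 produce the same multiset:
b | a
1 | 15
4 | 15
7 | 15
8 | 1

yes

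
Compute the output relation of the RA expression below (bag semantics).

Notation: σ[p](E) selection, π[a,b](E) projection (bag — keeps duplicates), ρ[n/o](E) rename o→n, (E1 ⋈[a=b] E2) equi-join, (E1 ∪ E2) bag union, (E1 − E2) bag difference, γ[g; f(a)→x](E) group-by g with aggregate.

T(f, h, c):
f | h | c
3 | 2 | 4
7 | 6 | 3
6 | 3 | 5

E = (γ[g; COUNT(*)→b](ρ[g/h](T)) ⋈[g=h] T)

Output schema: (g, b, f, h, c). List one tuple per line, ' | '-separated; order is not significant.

Stepwise |·|:
  T → 3
  ρ[g/h](T) → 3
  γ[g; COUNT(*)→b](ρ[g/h](T)) → 3
  T → 3
  (γ[g; COUNT(*)→b](ρ[g/h](T)) ⋈[g=h] T) → 3

== RESULT ==
g | b | f | h | c
2 | 1 | 3 | 2 | 4
3 | 1 | 6 | 3 | 5
6 | 1 | 7 | 6 | 3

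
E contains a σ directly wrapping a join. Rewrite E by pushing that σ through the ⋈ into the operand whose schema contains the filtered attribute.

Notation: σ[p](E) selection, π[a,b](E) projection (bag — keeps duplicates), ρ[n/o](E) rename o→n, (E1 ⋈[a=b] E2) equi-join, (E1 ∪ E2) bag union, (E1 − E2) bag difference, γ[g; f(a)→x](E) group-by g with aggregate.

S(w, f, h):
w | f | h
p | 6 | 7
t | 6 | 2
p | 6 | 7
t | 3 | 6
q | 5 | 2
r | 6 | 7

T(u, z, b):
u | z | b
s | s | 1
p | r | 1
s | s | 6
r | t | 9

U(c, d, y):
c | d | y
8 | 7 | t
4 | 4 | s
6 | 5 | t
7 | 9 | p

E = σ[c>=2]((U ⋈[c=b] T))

σ filters on c, owned by the left side.
E' = (σ[c>=2](U) ⋈[c=b] T)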